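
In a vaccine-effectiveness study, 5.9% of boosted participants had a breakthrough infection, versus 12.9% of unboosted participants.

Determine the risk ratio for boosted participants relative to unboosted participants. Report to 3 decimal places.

RR = 0.0590 / 0.1290 = 0.457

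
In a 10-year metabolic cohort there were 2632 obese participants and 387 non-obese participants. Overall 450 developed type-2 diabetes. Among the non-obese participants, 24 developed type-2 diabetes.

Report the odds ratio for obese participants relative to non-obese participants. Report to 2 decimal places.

2.92

obese participants with the outcome: 450 − 24 = 426
obese participants without the outcome: 2632 − 426 = 2206
non-obese participants without the outcome: 387 − 24 = 363
OR = (426 × 363) / (2206 × 24) = 154638/52944 ≈ 2.92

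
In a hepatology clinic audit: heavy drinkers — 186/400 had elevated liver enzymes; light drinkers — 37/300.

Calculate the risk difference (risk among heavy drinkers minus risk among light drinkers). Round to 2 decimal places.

risk, heavy drinkers = 186/400 = 0.4650
risk, light drinkers = 37/300 = 0.1233
risk difference = 0.4650 − 0.1233 = 0.34

0.34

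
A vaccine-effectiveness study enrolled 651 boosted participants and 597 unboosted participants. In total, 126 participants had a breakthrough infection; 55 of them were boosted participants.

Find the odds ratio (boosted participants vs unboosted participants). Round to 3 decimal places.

boosted participants without the outcome: 651 − 55 = 596
unboosted participants with the outcome: 126 − 55 = 71
unboosted participants without the outcome: 597 − 71 = 526
OR = (55 × 526) / (596 × 71) = 28930/42316 ≈ 0.684

OR: 0.684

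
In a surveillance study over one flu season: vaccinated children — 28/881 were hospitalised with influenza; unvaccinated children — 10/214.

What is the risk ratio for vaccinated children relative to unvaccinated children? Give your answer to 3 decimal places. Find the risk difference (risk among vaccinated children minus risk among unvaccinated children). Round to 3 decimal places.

RR = 0.680; RD = -0.015

risk, vaccinated children = 28/881 = 0.03178
risk, unvaccinated children = 10/214 = 0.04673
RR = 0.03178 / 0.04673 = 0.680
risk difference = 0.03178 − 0.04673 = -0.015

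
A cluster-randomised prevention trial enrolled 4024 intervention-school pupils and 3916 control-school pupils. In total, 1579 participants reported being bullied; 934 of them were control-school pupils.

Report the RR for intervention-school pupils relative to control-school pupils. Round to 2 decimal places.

intervention-school pupils with the outcome: 1579 − 934 = 645
intervention-school pupils without the outcome: 4024 − 645 = 3379
control-school pupils without the outcome: 3916 − 934 = 2982
risk, intervention-school pupils = 645/4024 = 0.1603
risk, control-school pupils = 934/3916 = 0.2385
RR = 0.1603 / 0.2385 = 0.67

RR ≈ 0.67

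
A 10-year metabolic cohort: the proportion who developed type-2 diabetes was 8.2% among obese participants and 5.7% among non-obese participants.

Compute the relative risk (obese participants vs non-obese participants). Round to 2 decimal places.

RR = 0.0820 / 0.0570 = 1.44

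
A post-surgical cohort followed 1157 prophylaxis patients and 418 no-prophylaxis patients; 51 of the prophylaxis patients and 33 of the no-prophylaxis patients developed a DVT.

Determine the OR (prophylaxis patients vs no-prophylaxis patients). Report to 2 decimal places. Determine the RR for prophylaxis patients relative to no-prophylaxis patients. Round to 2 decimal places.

OR = (51 × 385) / (1106 × 33) = 19635/36498 ≈ 0.54
risk, prophylaxis patients = 51/1157 = 0.04408
risk, no-prophylaxis patients = 33/418 = 0.07895
RR = 0.04408 / 0.07895 = 0.56

OR = 0.54; RR = 0.56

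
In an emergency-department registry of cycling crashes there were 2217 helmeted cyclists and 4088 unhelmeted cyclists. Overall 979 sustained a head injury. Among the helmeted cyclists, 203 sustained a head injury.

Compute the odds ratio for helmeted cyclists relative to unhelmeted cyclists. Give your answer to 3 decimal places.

0.430

helmeted cyclists without the outcome: 2217 − 203 = 2014
unhelmeted cyclists with the outcome: 979 − 203 = 776
unhelmeted cyclists without the outcome: 4088 − 776 = 3312
OR = (203 × 3312) / (2014 × 776) = 672336/1562864 ≈ 0.430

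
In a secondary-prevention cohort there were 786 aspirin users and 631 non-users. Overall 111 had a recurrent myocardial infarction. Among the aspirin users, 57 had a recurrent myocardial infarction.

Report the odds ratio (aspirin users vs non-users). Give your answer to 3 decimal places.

0.835

aspirin users without the outcome: 786 − 57 = 729
non-users with the outcome: 111 − 57 = 54
non-users without the outcome: 631 − 54 = 577
OR = (57 × 577) / (729 × 54) = 32889/39366 ≈ 0.835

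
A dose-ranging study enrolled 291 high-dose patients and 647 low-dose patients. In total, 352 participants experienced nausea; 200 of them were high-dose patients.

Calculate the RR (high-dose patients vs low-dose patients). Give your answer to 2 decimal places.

RR = 2.93

high-dose patients without the outcome: 291 − 200 = 91
low-dose patients with the outcome: 352 − 200 = 152
low-dose patients without the outcome: 647 − 152 = 495
risk, high-dose patients = 200/291 = 0.6873
risk, low-dose patients = 152/647 = 0.2349
RR = 0.6873 / 0.2349 = 2.93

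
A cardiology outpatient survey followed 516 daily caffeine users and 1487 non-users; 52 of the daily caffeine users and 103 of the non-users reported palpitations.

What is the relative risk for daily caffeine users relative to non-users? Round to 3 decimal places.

risk, daily caffeine users = 52/516 = 0.1008
risk, non-users = 103/1487 = 0.0693
RR = 0.1008 / 0.0693 = 1.455

RR: 1.455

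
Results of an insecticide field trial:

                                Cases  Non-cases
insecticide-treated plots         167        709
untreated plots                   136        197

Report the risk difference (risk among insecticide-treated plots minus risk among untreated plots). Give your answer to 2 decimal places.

risk, insecticide-treated plots = 167/876 = 0.1906
risk, untreated plots = 136/333 = 0.4084
risk difference = 0.1906 − 0.4084 = -0.22

RD ≈ -0.22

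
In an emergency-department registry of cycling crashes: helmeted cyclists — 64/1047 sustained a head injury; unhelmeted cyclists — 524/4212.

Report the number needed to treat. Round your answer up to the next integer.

risk, helmeted cyclists = 64/1047 = 0.061127
risk, unhelmeted cyclists = 524/4212 = 0.124406
absolute risk difference = 0.063279
1 / 0.063279 = 15.803 → round up → 16

NNT ≈ 16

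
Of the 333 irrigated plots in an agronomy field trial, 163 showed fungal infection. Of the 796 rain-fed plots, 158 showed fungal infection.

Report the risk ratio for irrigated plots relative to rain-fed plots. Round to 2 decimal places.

risk, irrigated plots = 163/333 = 0.4895
risk, rain-fed plots = 158/796 = 0.1985
RR = 0.4895 / 0.1985 = 2.47

RR = 2.47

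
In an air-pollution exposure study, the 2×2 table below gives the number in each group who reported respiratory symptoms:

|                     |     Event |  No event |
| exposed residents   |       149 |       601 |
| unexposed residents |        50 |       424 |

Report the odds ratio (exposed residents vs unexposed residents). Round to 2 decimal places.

OR = (149 × 424) / (601 × 50) = 63176/30050 ≈ 2.10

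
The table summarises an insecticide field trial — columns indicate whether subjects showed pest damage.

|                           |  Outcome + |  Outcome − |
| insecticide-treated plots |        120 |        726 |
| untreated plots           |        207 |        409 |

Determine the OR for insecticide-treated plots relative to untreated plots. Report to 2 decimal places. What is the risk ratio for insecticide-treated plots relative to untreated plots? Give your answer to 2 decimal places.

OR = 0.33; RR = 0.42

OR = (120 × 409) / (726 × 207) = 49080/150282 ≈ 0.33
risk, insecticide-treated plots = 120/846 = 0.1418
risk, untreated plots = 207/616 = 0.3360
RR = 0.1418 / 0.3360 = 0.42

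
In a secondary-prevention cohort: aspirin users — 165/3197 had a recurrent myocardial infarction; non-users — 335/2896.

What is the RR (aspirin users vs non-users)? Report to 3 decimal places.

risk, aspirin users = 165/3197 = 0.0516
risk, non-users = 335/2896 = 0.1157
RR = 0.0516 / 0.1157 = 0.446

0.446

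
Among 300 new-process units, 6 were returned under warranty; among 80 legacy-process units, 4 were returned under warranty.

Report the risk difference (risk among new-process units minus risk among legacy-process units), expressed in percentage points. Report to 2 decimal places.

risk, new-process units = 6/300 = 0.02000
risk, legacy-process units = 4/80 = 0.05000
risk difference = 0.02000 − 0.05000 = -0.03000 → -3.00 percentage points

RD: -3.00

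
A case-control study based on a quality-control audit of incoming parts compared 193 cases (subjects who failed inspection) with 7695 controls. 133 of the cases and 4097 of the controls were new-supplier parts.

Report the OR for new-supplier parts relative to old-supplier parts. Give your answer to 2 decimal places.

OR = (133 × 3598) / (4097 × 60) = 478534/245820 ≈ 1.95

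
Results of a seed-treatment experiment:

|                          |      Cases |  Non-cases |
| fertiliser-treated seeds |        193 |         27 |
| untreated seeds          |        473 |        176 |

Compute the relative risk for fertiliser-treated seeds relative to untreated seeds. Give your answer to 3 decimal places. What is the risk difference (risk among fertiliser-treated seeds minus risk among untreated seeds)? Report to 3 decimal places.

risk, fertiliser-treated seeds = 193/220 = 0.8773
risk, untreated seeds = 473/649 = 0.7288
RR = 0.8773 / 0.7288 = 1.204
risk difference = 0.8773 − 0.7288 = 0.148

RR = 1.204; RD = 0.148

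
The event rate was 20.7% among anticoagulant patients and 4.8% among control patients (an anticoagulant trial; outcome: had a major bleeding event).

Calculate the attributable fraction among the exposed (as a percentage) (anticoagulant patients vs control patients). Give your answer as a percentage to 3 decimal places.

AR% = (0.20700 − 0.04800) / 0.20700 = 0.7681 → 76.812%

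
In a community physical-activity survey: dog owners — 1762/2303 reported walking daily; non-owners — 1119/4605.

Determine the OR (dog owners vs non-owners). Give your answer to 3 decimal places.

OR = (1762 × 3486) / (541 × 1119) = 6142332/605379 ≈ 10.146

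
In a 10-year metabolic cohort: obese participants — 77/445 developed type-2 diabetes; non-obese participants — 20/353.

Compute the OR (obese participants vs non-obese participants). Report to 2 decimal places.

OR = (77 × 333) / (368 × 20) = 25641/7360 ≈ 3.48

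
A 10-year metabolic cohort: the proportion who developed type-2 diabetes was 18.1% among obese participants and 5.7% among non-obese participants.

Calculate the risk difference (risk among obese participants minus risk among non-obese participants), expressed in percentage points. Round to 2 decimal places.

12.40

risk difference = 0.1810 − 0.0570 = 0.1240 → 12.40 percentage points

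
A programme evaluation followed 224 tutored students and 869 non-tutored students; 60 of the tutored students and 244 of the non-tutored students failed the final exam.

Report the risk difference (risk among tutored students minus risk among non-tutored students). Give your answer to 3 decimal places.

risk, tutored students = 60/224 = 0.2679
risk, non-tutored students = 244/869 = 0.2808
risk difference = 0.2679 − 0.2808 = -0.013

-0.013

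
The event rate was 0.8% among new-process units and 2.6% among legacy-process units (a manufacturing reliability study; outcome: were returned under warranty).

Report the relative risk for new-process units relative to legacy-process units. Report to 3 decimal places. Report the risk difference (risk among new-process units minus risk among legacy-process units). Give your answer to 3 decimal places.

RR = 0.308; RD = -0.018

RR = 0.00800 / 0.02600 = 0.308
risk difference = 0.00800 − 0.02600 = -0.018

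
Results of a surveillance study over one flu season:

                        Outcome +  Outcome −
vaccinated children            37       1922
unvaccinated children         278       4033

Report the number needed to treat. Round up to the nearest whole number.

NNT ≈ 22

risk, vaccinated children = 37/1959 = 0.018887
risk, unvaccinated children = 278/4311 = 0.064486
absolute risk difference = 0.045599
1 / 0.045599 = 21.930 → round up → 22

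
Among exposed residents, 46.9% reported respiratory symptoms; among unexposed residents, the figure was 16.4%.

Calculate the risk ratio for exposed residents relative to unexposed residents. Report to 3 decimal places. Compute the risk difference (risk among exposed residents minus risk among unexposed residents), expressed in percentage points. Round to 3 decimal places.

RR = 0.4690 / 0.1640 = 2.860
risk difference = 0.4690 − 0.1640 = 0.3050 → 30.500 percentage points

RR = 2.860; RD = 30.500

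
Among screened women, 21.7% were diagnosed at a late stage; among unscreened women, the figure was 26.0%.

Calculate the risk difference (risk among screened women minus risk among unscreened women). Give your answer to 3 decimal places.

risk difference = 0.2170 − 0.2600 = -0.043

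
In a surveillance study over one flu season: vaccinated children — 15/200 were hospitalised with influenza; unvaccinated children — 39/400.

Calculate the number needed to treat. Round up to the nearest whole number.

risk, vaccinated children = 15/200 = 0.075000
risk, unvaccinated children = 39/400 = 0.097500
absolute risk difference = 0.022500
1 / 0.022500 = 44.444 → round up → 45

45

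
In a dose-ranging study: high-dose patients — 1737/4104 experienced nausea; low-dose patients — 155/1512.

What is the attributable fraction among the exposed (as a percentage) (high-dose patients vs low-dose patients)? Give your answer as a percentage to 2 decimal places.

risk, high-dose patients = 1737/4104 = 0.4232
risk, low-dose patients = 155/1512 = 0.1025
AR% = (0.4232 − 0.1025) / 0.4232 = 0.7578 → 75.78%

AR% = 75.78%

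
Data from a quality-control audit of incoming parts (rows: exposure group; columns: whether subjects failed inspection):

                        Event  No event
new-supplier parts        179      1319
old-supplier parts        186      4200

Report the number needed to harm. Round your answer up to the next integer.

risk, new-supplier parts = 179/1498 = 0.119493
risk, old-supplier parts = 186/4386 = 0.042408
absolute risk difference = 0.077085
1 / 0.077085 = 12.973 → round up → 13

NNH ≈ 13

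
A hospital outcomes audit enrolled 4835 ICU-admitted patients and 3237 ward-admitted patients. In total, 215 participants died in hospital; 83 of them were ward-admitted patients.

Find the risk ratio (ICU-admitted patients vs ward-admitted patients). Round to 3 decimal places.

1.065

ICU-admitted patients with the outcome: 215 − 83 = 132
ICU-admitted patients without the outcome: 4835 − 132 = 4703
ward-admitted patients without the outcome: 3237 − 83 = 3154
risk, ICU-admitted patients = 132/4835 = 0.02730
risk, ward-admitted patients = 83/3237 = 0.02564
RR = 0.02730 / 0.02564 = 1.065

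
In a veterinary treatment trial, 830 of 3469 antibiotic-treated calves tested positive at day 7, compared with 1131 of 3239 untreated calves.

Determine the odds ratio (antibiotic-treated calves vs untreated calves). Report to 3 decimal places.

OR: 0.586

odds, antibiotic-treated calves = 830/2639 = 0.3145
odds, untreated calves = 1131/2108 = 0.5365
OR = 0.3145 / 0.5365 = 0.586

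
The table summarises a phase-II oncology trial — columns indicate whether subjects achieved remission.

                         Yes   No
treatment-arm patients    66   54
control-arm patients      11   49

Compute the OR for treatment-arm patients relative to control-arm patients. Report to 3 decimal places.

OR = (66 × 49) / (54 × 11) = 3234/594 ≈ 5.444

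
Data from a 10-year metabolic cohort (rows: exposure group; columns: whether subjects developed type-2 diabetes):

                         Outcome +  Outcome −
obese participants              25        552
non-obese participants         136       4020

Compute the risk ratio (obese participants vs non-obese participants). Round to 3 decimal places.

RR = 1.324

risk, obese participants = 25/577 = 0.04333
risk, non-obese participants = 136/4156 = 0.03272
RR = 0.04333 / 0.03272 = 1.324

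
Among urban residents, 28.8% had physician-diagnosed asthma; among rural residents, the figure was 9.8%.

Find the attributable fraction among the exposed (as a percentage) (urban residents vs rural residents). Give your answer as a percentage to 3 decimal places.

AR% = (0.2880 − 0.0980) / 0.2880 = 0.6597 → 65.972%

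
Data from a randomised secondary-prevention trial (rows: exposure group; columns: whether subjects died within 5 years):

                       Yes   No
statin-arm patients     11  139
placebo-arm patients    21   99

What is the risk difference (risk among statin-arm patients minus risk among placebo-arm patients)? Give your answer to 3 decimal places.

RD = -0.102

risk, statin-arm patients = 11/150 = 0.0733
risk, placebo-arm patients = 21/120 = 0.1750
risk difference = 0.0733 − 0.1750 = -0.102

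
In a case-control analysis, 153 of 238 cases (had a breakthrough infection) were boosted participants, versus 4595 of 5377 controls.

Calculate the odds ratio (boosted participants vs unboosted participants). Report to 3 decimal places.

OR = (153 × 782) / (4595 × 85) = 119646/390575 ≈ 0.306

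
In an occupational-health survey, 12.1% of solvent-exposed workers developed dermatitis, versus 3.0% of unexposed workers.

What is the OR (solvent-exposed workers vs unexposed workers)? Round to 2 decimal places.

odds, solvent-exposed workers = 0.12100/0.87900 = 0.13766
odds, unexposed workers = 0.03000/0.97000 = 0.03093
OR = 0.13766 / 0.03093 = 4.45

OR: 4.45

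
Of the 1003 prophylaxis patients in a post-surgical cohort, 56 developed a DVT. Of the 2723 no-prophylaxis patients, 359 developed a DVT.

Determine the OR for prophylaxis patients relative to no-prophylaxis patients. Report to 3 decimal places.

OR: 0.389

odds, prophylaxis patients = 56/947 = 0.0591
odds, no-prophylaxis patients = 359/2364 = 0.1519
OR = 0.0591 / 0.1519 = 0.389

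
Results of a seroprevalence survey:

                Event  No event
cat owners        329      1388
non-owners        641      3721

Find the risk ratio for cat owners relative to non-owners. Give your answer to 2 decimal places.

1.30

risk, cat owners = 329/1717 = 0.1916
risk, non-owners = 641/4362 = 0.1470
RR = 0.1916 / 0.1470 = 1.30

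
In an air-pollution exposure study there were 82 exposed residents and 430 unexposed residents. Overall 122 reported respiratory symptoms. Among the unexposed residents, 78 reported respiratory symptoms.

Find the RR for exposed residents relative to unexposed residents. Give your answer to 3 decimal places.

2.958

exposed residents with the outcome: 122 − 78 = 44
exposed residents without the outcome: 82 − 44 = 38
unexposed residents without the outcome: 430 − 78 = 352
risk, exposed residents = 44/82 = 0.5366
risk, unexposed residents = 78/430 = 0.1814
RR = 0.5366 / 0.1814 = 2.958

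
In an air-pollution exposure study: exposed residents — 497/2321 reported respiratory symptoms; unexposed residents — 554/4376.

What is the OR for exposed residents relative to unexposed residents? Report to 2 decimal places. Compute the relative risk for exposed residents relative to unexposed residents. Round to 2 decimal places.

odds, exposed residents = 497/1824 = 0.2725
odds, unexposed residents = 554/3822 = 0.1450
OR = 0.2725 / 0.1450 = 1.88
risk, exposed residents = 497/2321 = 0.2141
risk, unexposed residents = 554/4376 = 0.1266
RR = 0.2141 / 0.1266 = 1.69

OR = 1.88; RR = 1.69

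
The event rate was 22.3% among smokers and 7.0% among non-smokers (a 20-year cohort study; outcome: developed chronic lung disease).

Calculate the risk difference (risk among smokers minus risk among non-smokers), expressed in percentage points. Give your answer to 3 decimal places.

15.300

risk difference = 0.2230 − 0.0700 = 0.1530 → 15.300 percentage points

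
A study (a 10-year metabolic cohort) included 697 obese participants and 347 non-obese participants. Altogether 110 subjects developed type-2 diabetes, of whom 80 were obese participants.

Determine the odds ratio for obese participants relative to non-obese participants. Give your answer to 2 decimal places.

1.37

obese participants without the outcome: 697 − 80 = 617
non-obese participants with the outcome: 110 − 80 = 30
non-obese participants without the outcome: 347 − 30 = 317
OR = (80 × 317) / (617 × 30) = 25360/18510 ≈ 1.37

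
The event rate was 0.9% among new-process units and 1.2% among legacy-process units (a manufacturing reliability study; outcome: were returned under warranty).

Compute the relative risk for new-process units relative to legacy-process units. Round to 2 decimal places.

RR = 0.00900 / 0.01200 = 0.75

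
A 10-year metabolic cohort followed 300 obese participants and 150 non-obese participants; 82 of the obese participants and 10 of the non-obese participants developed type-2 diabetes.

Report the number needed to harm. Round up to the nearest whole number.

risk, obese participants = 82/300 = 0.273333
risk, non-obese participants = 10/150 = 0.066667
absolute risk difference = 0.206667
1 / 0.206667 = 4.839 → round up → 5

5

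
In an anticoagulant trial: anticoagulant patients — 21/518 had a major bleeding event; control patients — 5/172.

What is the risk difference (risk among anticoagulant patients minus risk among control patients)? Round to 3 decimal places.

RD: 0.011

risk, anticoagulant patients = 21/518 = 0.04054
risk, control patients = 5/172 = 0.02907
risk difference = 0.04054 − 0.02907 = 0.011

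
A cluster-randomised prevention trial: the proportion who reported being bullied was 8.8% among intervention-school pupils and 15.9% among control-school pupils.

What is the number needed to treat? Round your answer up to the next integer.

absolute risk difference = 0.071000
1 / 0.071000 = 14.085 → round up → 15

15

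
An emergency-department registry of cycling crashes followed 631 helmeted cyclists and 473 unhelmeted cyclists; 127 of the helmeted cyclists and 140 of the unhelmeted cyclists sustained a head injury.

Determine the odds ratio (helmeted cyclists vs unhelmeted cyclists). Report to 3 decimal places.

odds, helmeted cyclists = 127/504 = 0.2520
odds, unhelmeted cyclists = 140/333 = 0.4204
OR = 0.2520 / 0.4204 = 0.599

OR: 0.599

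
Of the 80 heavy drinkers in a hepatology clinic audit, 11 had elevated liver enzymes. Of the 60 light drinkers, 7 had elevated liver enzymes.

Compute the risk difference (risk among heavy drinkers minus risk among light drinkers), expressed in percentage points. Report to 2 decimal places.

2.08

risk, heavy drinkers = 11/80 = 0.1375
risk, light drinkers = 7/60 = 0.1167
risk difference = 0.1375 − 0.1167 = 0.0208 → 2.08 percentage points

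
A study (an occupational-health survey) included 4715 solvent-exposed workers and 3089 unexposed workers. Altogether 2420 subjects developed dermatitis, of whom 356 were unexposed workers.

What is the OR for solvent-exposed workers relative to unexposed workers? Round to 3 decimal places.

solvent-exposed workers with the outcome: 2420 − 356 = 2064
solvent-exposed workers without the outcome: 4715 − 2064 = 2651
unexposed workers without the outcome: 3089 − 356 = 2733
OR = (2064 × 2733) / (2651 × 356) = 5640912/943756 ≈ 5.977

5.977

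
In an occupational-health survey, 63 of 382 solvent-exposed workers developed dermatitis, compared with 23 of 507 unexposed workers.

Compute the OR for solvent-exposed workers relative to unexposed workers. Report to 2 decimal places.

OR = (63 × 484) / (319 × 23) = 30492/7337 ≈ 4.16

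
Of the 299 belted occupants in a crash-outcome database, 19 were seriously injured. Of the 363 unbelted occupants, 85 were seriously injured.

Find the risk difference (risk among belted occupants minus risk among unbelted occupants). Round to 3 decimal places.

risk, belted occupants = 19/299 = 0.0635
risk, unbelted occupants = 85/363 = 0.2342
risk difference = 0.0635 − 0.2342 = -0.171

RD: -0.171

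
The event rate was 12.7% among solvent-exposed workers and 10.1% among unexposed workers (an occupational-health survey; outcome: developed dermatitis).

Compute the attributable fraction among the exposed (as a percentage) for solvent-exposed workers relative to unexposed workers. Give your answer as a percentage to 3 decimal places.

AR% = (0.1270 − 0.1010) / 0.1270 = 0.2047 → 20.472%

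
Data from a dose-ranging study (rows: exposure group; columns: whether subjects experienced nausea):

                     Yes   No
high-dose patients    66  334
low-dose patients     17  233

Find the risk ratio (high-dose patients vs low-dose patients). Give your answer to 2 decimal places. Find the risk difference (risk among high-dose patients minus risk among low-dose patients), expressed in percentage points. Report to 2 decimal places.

risk, high-dose patients = 66/400 = 0.1650
risk, low-dose patients = 17/250 = 0.0680
RR = 0.1650 / 0.0680 = 2.43
risk difference = 0.1650 − 0.0680 = 0.0970 → 9.70 percentage points

RR = 2.43; RD = 9.70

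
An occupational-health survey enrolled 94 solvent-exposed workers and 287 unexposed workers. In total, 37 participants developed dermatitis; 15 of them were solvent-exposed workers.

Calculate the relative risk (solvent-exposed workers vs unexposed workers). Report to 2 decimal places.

RR ≈ 2.08

solvent-exposed workers without the outcome: 94 − 15 = 79
unexposed workers with the outcome: 37 − 15 = 22
unexposed workers without the outcome: 287 − 22 = 265
risk, solvent-exposed workers = 15/94 = 0.1596
risk, unexposed workers = 22/287 = 0.0767
RR = 0.1596 / 0.0767 = 2.08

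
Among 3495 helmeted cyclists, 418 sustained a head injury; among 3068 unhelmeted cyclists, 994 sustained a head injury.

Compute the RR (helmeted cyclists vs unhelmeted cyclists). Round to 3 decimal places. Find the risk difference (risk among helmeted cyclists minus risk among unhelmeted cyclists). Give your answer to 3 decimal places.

risk, helmeted cyclists = 418/3495 = 0.1196
risk, unhelmeted cyclists = 994/3068 = 0.3240
RR = 0.1196 / 0.3240 = 0.369
risk difference = 0.1196 − 0.3240 = -0.204

RR = 0.369; RD = -0.204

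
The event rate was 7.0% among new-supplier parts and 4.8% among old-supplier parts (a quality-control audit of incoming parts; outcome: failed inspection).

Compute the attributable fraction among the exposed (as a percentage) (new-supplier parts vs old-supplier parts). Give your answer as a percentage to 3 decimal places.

AR% = (0.07000 − 0.04800) / 0.07000 = 0.3143 → 31.429%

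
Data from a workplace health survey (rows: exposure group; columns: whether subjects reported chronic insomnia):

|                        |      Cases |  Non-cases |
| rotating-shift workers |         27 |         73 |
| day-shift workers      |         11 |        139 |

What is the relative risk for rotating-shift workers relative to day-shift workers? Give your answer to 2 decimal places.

3.68

risk, rotating-shift workers = 27/100 = 0.2700
risk, day-shift workers = 11/150 = 0.0733
RR = 0.2700 / 0.0733 = 3.68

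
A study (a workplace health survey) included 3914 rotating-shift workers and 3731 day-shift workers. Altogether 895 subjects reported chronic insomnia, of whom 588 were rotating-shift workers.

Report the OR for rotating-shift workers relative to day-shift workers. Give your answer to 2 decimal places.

OR ≈ 1.97

rotating-shift workers without the outcome: 3914 − 588 = 3326
day-shift workers with the outcome: 895 − 588 = 307
day-shift workers without the outcome: 3731 − 307 = 3424
odds, rotating-shift workers = 588/3326 = 0.1768
odds, day-shift workers = 307/3424 = 0.0897
OR = 0.1768 / 0.0897 = 1.97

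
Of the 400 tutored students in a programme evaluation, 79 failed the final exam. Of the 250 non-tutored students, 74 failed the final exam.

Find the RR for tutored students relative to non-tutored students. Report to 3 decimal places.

risk, tutored students = 79/400 = 0.1975
risk, non-tutored students = 74/250 = 0.2960
RR = 0.1975 / 0.2960 = 0.667

0.667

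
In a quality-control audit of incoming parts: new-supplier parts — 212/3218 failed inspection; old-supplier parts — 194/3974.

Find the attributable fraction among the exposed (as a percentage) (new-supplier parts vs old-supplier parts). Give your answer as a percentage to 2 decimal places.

AR% ≈ 25.90%

risk, new-supplier parts = 212/3218 = 0.06588
risk, old-supplier parts = 194/3974 = 0.04882
AR% = (0.06588 − 0.04882) / 0.06588 = 0.2590 → 25.90%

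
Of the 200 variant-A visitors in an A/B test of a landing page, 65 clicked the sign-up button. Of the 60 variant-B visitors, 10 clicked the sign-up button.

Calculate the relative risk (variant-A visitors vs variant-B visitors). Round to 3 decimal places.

risk, variant-A visitors = 65/200 = 0.3250
risk, variant-B visitors = 10/60 = 0.1667
RR = 0.3250 / 0.1667 = 1.950

1.950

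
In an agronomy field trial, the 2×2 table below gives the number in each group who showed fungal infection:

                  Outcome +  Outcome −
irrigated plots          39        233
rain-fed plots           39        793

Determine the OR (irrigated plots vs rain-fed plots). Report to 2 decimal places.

OR = 3.40

odds, irrigated plots = 39/233 = 0.16738
odds, rain-fed plots = 39/793 = 0.04918
OR = 0.16738 / 0.04918 = 3.40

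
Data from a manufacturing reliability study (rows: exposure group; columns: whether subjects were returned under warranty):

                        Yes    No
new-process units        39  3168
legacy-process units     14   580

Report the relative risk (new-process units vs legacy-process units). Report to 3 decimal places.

0.516

risk, new-process units = 39/3207 = 0.01216
risk, legacy-process units = 14/594 = 0.02357
RR = 0.01216 / 0.02357 = 0.516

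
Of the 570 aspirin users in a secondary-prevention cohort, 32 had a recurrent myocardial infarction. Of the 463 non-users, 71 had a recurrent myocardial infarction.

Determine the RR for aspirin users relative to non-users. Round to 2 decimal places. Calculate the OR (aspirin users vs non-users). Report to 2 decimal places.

RR = 0.37; OR = 0.33

risk, aspirin users = 32/570 = 0.0561
risk, non-users = 71/463 = 0.1533
RR = 0.0561 / 0.1533 = 0.37
odds, aspirin users = 32/538 = 0.0595
odds, non-users = 71/392 = 0.1811
OR = 0.0595 / 0.1811 = 0.33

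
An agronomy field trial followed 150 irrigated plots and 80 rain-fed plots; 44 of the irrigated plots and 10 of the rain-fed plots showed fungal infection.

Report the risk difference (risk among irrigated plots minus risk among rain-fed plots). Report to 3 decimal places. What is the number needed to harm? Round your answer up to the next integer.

risk, irrigated plots = 44/150 = 0.2933
risk, rain-fed plots = 10/80 = 0.1250
risk difference = 0.2933 − 0.1250 = 0.168
absolute risk difference = 0.168333
1 / 0.168333 = 5.941 → round up → 6

RD = 0.168; NNH = 6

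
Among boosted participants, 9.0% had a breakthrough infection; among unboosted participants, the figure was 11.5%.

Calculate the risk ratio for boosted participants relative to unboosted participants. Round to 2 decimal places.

RR = 0.0900 / 0.1150 = 0.78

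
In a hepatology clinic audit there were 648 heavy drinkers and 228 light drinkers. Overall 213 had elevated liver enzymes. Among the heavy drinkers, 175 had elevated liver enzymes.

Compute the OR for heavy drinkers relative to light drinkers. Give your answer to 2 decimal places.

heavy drinkers without the outcome: 648 − 175 = 473
light drinkers with the outcome: 213 − 175 = 38
light drinkers without the outcome: 228 − 38 = 190
odds, heavy drinkers = 175/473 = 0.3700
odds, light drinkers = 38/190 = 0.2000
OR = 0.3700 / 0.2000 = 1.85

1.85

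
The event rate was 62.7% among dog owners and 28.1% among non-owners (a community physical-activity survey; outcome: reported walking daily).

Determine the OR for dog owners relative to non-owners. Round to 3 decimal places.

OR: 4.301

odds, dog owners = 0.6270/0.3730 = 1.6810
odds, non-owners = 0.2810/0.7190 = 0.3908
OR = 1.6810 / 0.3908 = 4.301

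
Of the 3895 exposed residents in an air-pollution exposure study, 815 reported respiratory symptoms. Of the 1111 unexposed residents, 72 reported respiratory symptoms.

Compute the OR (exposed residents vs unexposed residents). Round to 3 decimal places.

OR = (815 × 1039) / (3080 × 72) = 846785/221760 ≈ 3.818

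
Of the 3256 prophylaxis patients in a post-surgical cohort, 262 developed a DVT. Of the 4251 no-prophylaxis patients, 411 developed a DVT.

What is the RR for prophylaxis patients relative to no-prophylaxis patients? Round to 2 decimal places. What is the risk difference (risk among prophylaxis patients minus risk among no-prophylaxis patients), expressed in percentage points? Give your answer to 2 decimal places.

risk, prophylaxis patients = 262/3256 = 0.0805
risk, no-prophylaxis patients = 411/4251 = 0.0967
RR = 0.0805 / 0.0967 = 0.83
risk difference = 0.0805 − 0.0967 = -0.0162 → -1.62 percentage points

RR = 0.83; RD = -1.62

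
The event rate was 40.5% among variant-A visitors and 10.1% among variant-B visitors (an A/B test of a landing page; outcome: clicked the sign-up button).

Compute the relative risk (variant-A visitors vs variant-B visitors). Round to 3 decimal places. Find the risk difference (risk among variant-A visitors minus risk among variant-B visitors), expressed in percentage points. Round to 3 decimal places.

RR = 0.4050 / 0.1010 = 4.010
risk difference = 0.4050 − 0.1010 = 0.3040 → 30.400 percentage points

RR = 4.010; RD = 30.400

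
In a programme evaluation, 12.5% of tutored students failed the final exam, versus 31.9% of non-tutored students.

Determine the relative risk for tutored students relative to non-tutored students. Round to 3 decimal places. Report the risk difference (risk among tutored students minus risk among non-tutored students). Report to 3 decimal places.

RR = 0.392; RD = -0.194

RR = 0.1250 / 0.3190 = 0.392
risk difference = 0.1250 − 0.3190 = -0.194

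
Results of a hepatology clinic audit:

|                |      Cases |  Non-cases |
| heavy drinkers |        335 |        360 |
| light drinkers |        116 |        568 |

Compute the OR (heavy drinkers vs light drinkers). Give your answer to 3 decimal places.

OR = (335 × 568) / (360 × 116) = 190280/41760 ≈ 4.557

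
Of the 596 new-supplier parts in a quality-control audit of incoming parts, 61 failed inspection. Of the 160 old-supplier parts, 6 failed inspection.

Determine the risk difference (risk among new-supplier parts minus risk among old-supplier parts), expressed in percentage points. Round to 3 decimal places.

risk, new-supplier parts = 61/596 = 0.10235
risk, old-supplier parts = 6/160 = 0.03750
risk difference = 0.10235 − 0.03750 = 0.06485 → 6.485 percentage points

6.485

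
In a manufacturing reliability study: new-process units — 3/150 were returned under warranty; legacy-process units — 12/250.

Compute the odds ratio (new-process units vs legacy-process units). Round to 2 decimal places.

odds, new-process units = 3/147 = 0.02041
odds, legacy-process units = 12/238 = 0.05042
OR = 0.02041 / 0.05042 = 0.40

0.40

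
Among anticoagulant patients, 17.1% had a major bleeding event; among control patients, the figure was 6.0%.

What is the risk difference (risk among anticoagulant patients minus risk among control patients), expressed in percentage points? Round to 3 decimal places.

risk difference = 0.1710 − 0.0600 = 0.1110 → 11.100 percentage points

11.100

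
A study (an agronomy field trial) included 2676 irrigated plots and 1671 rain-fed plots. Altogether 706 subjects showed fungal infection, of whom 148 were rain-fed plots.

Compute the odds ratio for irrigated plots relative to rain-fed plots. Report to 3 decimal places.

OR ≈ 2.711

irrigated plots with the outcome: 706 − 148 = 558
irrigated plots without the outcome: 2676 − 558 = 2118
rain-fed plots without the outcome: 1671 − 148 = 1523
odds, irrigated plots = 558/2118 = 0.2635
odds, rain-fed plots = 148/1523 = 0.0972
OR = 0.2635 / 0.0972 = 2.711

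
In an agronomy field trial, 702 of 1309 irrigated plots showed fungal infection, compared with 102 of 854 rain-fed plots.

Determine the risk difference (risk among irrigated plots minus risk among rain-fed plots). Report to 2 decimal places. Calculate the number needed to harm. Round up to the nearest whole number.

RD = 0.42; NNH = 3

risk, irrigated plots = 702/1309 = 0.5363
risk, rain-fed plots = 102/854 = 0.1194
risk difference = 0.5363 − 0.1194 = 0.42
absolute risk difference = 0.416849
1 / 0.416849 = 2.399 → round up → 3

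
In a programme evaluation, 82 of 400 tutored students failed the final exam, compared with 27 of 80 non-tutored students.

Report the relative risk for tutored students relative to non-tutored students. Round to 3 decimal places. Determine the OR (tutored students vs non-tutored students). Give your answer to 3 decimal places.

risk, tutored students = 82/400 = 0.2050
risk, non-tutored students = 27/80 = 0.3375
RR = 0.2050 / 0.3375 = 0.607
odds, tutored students = 82/318 = 0.2579
odds, non-tutored students = 27/53 = 0.5094
OR = 0.2579 / 0.5094 = 0.506

RR = 0.607; OR = 0.506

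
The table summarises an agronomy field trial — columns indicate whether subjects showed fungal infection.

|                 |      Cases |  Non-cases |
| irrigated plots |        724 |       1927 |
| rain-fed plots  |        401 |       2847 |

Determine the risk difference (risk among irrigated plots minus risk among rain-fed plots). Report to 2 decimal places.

risk, irrigated plots = 724/2651 = 0.2731
risk, rain-fed plots = 401/3248 = 0.1235
risk difference = 0.2731 − 0.1235 = 0.15

0.15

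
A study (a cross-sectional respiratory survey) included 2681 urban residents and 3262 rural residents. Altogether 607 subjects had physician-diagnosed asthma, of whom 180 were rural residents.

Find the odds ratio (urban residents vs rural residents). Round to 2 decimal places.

urban residents with the outcome: 607 − 180 = 427
urban residents without the outcome: 2681 − 427 = 2254
rural residents without the outcome: 3262 − 180 = 3082
odds, urban residents = 427/2254 = 0.1894
odds, rural residents = 180/3082 = 0.0584
OR = 0.1894 / 0.0584 = 3.24

3.24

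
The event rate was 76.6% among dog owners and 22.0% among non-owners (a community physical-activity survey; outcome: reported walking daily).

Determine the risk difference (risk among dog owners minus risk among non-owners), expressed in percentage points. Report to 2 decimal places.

RD ≈ 54.60

risk difference = 0.7660 − 0.2200 = 0.5460 → 54.60 percentage points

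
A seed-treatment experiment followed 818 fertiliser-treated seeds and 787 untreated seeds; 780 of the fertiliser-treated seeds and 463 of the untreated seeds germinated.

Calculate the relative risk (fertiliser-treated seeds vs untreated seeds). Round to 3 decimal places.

risk, fertiliser-treated seeds = 780/818 = 0.9535
risk, untreated seeds = 463/787 = 0.5883
RR = 0.9535 / 0.5883 = 1.621

1.621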